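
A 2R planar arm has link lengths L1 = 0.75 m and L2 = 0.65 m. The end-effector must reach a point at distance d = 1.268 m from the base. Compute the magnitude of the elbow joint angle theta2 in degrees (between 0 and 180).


cos(th2) = (d^2 - L1^2 - L2^2)/(2*L1*L2) = (1.268^2 - 0.75^2 - 0.65^2)/(2*0.75*0.65) = 0.63879385
th2 = acos(0.63879385) = 50.2981 deg

50.2981 degrees


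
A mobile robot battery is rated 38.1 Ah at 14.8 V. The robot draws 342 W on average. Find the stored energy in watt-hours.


E = capacity * V = 38.1*14.8 = 563.8800

563.8800 Wh


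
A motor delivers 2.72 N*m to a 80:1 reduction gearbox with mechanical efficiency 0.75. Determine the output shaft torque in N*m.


tau_out = tau_in * N * eta = 2.72 * 80 * 0.75 = 163.2000

163.2000 N*m


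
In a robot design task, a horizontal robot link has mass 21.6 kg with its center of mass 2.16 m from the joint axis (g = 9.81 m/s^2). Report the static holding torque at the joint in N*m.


tau = m*g*L = 21.6 * 9.81 * 2.16 = 457.6954

457.6954 N*m


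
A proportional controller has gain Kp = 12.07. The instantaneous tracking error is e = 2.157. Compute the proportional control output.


u_P = Kp * e = 12.07 * 2.157 = 26.0350

26.0350


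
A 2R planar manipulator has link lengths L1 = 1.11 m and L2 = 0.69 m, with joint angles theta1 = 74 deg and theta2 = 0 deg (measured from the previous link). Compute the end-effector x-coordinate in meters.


x = L1*cos(th1) + L2*cos(th1+th2) = 1.11*cos(74 deg) + 0.69*cos(74 deg) = 0.4961

0.4961 m


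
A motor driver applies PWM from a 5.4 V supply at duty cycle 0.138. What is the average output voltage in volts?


V_avg = V_supply * D = 5.4*0.138 = 0.7452

0.7452 V


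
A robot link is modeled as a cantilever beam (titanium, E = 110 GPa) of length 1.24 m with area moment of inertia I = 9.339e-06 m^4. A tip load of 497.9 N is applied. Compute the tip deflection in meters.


delta = F*L^3/(3*E*I) = 497.9*1.24^3/(3*1.100e+11*9.339e-06)
      = 949.3080896/3081870 = 3.0803e-04

3.0803e-04 m


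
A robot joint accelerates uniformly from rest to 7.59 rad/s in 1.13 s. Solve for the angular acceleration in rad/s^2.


alpha = delta_omega / t = 7.59 / 1.13 = 6.7168

6.7168 rad/s^2


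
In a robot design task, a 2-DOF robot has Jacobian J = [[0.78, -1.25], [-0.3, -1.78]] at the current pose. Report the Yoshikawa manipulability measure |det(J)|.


det(J) = 0.78*-1.78 - (-1.25)*(-0.3) = -1.7634
|det(J)| = 1.7634

1.7634


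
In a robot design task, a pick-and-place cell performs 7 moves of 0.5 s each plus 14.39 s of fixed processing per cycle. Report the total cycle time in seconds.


T = 7*0.5 + 14.39 = 17.8900

17.8900 s


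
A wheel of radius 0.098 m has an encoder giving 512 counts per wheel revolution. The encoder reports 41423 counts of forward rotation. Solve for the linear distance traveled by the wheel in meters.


revs = 41423/512 = 80.904297
d = revs * 2*pi*r = 80.904297 * 2*pi*0.098 = 49.8170

49.8170 m


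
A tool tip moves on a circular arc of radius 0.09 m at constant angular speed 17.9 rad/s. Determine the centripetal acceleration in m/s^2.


a_c = omega^2 * r = 17.9^2 * 0.09 = 28.8369

28.8369 m/s^2


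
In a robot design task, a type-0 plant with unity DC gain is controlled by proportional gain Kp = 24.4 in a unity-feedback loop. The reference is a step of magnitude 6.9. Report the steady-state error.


e_ss = R/(1 + Kp) = 6.9/(1 + 24.4) = 6.9/25.4000 = 0.2717

0.2717


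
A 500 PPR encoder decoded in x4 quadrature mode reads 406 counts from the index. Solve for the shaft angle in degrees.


angle = counts * 360 / (PPR*4) = 406 * 360 / 2000 = 73.0800

73.0800 degrees


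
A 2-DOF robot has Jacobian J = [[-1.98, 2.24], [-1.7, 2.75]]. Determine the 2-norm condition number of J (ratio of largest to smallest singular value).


JJ^T eigenvalues: trace(JJ^T) = 19.3905, det(JJ^T) = det(J)^2 = 2.67976900
s_max^2 = (19.3905 + sqrt(365.27241425))/2 = 19.25130063
s_min^2 = (19.3905 - sqrt(365.27241425))/2 = 0.13919937
kappa = s_max/s_min = sqrt(19.25130063/0.13919937) = 11.7601

11.7601


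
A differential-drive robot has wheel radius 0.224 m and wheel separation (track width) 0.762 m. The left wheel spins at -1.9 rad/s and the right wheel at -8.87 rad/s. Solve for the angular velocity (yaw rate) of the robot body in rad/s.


omega = r*(wR - wL)/L = 0.224*(-8.87 - (-1.9))/0.762 = -2.0489

-2.0489 rad/s


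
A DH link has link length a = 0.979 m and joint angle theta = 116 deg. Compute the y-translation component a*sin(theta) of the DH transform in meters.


a*sin(theta) = 0.979*sin(116 deg) = 0.8799

0.8799 m


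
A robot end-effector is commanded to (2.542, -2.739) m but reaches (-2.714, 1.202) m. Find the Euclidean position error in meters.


dx = -2.714 - (2.542) = -5.2560, dy = 1.202 - (-2.739) = 3.9410
err = sqrt(27.625536 + 15.531481) = 6.5694

6.5694 m


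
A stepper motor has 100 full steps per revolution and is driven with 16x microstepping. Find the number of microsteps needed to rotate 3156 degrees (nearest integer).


step_size = 360/(100*16) = 360/1600 = 0.225000 deg
n = 3156/(360/1600) = 3156*1600/360 = 14026.6667 -> 14027

14027 steps


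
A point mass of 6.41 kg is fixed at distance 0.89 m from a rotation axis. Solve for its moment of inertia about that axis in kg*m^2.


I = m*r^2 = 6.41*0.89^2 = 5.0774

5.0774 kg*m^2


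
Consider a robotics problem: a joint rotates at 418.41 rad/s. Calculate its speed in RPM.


RPM = 418.41 * 60/(2*pi) = 3995.5212

3995.5212 RPM


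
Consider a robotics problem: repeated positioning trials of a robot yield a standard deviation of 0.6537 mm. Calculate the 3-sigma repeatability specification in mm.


repeatability = 3*sigma = 3*0.6537 = 1.9611

1.9611 mm


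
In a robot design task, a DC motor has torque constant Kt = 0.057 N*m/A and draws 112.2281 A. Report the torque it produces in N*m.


tau = Kt * I = 0.057*112.2281 = 6.3970

6.3970 N*m


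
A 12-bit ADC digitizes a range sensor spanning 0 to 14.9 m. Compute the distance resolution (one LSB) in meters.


res = range / 2^n = 14.9/2^12 = 14.9/4096 = 0.0036

0.0036 m


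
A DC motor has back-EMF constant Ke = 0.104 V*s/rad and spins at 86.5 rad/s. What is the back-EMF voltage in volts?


V_emf = Ke * omega = 0.104*86.5 = 8.9960

8.9960 V


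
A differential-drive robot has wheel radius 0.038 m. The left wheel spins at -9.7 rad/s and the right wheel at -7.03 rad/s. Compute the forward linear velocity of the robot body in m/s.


v = r*(wR + wL)/2 = 0.038*(-7.03 + -9.7)/2 = -0.3179

-0.3179 m/s


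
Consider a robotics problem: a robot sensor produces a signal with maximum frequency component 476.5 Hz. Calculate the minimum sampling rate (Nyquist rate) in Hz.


f_s,min = 2*f_max = 2*476.5 = 953.0000

953.0000 Hz


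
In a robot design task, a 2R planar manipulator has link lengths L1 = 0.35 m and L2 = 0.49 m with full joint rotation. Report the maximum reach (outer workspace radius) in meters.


r_max = L1 + L2 = 0.35 + 0.49 = 0.8400

0.8400 m


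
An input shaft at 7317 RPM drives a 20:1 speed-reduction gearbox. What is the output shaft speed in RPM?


omega_out = omega_in / N = 7317 / 20 = 365.8500

365.8500 RPM


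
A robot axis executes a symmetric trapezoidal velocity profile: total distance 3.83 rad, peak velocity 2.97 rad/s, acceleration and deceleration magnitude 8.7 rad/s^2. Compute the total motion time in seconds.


t_acc = v/a = 2.97/8.7 = 0.341379 s
d_acc = v^2/(2a) = 0.506948 rad (each ramp)
d_cruise = 3.83 - 2*0.506948 = 2.816104 rad
t_cruise = 2.816104/2.97 = 0.948183 s
t_total = 2*0.341379 + 0.948183 = 1.6309

1.6309 s


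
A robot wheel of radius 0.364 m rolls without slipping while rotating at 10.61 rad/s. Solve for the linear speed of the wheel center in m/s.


v = omega * r = 10.61 * 0.364 = 3.8620

3.8620 m/s


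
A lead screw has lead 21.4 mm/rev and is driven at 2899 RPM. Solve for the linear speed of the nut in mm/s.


v = lead * (RPM/60) = 21.4*2899/60 = 1033.9767

1033.9767 mm/s


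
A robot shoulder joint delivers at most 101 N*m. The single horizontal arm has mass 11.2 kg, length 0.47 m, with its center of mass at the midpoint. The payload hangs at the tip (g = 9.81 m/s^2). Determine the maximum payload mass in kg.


tau_arm = m_arm*g*(L/2) = 11.2*9.81*0.47/2 = 25.8199 N*m
tau_payload = tau_max - tau_arm = 101 - 25.8199 = 75.1801
m_payload = tau_payload / (g*L) = 75.1801 / (9.81*0.47) = 16.3056

16.3056 kg


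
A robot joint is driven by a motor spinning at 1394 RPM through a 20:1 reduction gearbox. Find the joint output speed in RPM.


omega_joint = omega_motor / N = 1394 / 20 = 69.7000

69.7000 RPM


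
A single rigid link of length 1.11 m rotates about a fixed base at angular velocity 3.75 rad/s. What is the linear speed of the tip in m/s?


v = L*omega = 1.11 * 3.75 = 4.1625

4.1625 m/s


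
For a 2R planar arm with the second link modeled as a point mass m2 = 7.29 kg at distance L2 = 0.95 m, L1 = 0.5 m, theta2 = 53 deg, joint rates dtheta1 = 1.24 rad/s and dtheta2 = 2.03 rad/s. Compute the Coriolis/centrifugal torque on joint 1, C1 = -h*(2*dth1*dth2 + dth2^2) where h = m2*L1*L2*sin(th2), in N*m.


h = m2*L1*L2*sin(th2) = 7.29*0.5*0.95*sin(53 deg) = 2.765475
C1 = -h*(2*1.24*2.03 + 2.03^2) = -2.765475*9.1553 = -25.3188

-25.3188 N*m


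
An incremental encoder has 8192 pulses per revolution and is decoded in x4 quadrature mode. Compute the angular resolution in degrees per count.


resolution = 360 / (PPR * 4) = 360 / 32768 = 0.0110

0.0110 degrees


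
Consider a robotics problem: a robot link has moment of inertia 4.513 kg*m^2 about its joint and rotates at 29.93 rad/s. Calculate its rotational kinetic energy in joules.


KE = (1/2)*I*omega^2 = 0.5*4.513*29.93^2 = 2021.3838

2021.3838 J


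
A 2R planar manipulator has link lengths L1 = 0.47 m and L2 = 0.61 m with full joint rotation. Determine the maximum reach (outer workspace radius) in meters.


r_max = L1 + L2 = 0.47 + 0.61 = 1.0800

1.0800 m


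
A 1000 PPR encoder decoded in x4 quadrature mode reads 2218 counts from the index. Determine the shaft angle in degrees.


angle = counts * 360 / (PPR*4) = 2218 * 360 / 4000 = 199.6200

199.6200 degrees


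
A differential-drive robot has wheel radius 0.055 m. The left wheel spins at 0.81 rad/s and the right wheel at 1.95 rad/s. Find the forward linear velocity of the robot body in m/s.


v = r*(wR + wL)/2 = 0.055*(1.95 + 0.81)/2 = 0.0759

0.0759 m/s


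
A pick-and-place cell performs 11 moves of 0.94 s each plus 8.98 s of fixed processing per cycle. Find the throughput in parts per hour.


T_cycle = 11*0.94 + 8.98 = 19.3200 s
rate = 3600/T = 186.3354

186.3354 parts/hour


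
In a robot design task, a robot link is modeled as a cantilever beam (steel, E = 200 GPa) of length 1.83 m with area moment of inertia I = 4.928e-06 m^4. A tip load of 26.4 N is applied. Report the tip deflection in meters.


delta = F*L^3/(3*E*I) = 26.4*1.83^3/(3*2.000e+11*4.928e-06)
      = 161.7920568/2956800 = 5.4719e-05

5.4719e-05 m


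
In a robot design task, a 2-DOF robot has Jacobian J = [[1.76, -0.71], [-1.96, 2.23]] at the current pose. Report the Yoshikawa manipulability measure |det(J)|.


det(J) = 1.76*2.23 - (-0.71)*(-1.96) = 2.5332
|det(J)| = 2.5332

2.5332


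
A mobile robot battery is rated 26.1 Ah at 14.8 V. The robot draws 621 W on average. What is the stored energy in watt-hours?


E = capacity * V = 26.1*14.8 = 386.2800

386.2800 Wh


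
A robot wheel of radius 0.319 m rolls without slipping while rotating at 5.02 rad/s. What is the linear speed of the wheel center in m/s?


v = omega * r = 5.02 * 0.319 = 1.6014

1.6014 m/s


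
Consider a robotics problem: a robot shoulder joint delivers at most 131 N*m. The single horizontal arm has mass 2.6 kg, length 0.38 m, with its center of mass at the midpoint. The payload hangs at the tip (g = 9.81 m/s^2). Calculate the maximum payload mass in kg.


tau_arm = m_arm*g*(L/2) = 2.6*9.81*0.38/2 = 4.8461 N*m
tau_payload = tau_max - tau_arm = 131 - 4.8461 = 126.1539
m_payload = tau_payload / (g*L) = 126.1539 / (9.81*0.38) = 33.8414

33.8414 kg


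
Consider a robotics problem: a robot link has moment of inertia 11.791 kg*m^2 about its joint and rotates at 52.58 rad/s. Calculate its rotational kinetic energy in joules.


KE = (1/2)*I*omega^2 = 0.5*11.791*52.58^2 = 16299.0318

16299.0318 J


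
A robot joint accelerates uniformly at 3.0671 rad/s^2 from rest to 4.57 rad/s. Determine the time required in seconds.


t = delta_omega / alpha = 4.57 / 3.0671 = 1.4900

1.4900 s


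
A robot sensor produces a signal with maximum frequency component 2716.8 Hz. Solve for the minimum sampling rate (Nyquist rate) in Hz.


f_s,min = 2*f_max = 2*2716.8 = 5433.6000

5433.6000 Hz


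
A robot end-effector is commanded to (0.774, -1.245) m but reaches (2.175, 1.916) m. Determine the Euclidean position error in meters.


dx = 2.175 - (0.774) = 1.4010, dy = 1.916 - (-1.245) = 3.1610
err = sqrt(1.962801 + 9.991921) = 3.4576

3.4576 m


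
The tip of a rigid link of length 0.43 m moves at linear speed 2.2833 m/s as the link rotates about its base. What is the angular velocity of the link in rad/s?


omega = v / L = 2.2833 / 0.43 = 5.3100

5.3100 rad/s


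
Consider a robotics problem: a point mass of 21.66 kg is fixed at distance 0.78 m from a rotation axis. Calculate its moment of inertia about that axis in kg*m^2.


I = m*r^2 = 21.66*0.78^2 = 13.1779

13.1779 kg*m^2


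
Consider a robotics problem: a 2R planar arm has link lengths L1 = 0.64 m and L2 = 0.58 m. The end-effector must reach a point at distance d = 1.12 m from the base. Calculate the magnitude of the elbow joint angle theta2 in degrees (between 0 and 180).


cos(th2) = (d^2 - L1^2 - L2^2)/(2*L1*L2) = (1.12^2 - 0.64^2 - 0.58^2)/(2*0.64*0.58) = 0.68480603
th2 = acos(0.68480603) = 46.7796 deg

46.7796 degrees


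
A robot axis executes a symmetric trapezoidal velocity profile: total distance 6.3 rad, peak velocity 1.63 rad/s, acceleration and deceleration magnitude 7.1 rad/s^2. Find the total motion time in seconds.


t_acc = v/a = 1.63/7.1 = 0.229577 s
d_acc = v^2/(2a) = 0.187106 rad (each ramp)
d_cruise = 6.3 - 2*0.187106 = 5.925788 rad
t_cruise = 5.925788/1.63 = 3.635453 s
t_total = 2*0.229577 + 3.635453 = 4.0946

4.0946 s


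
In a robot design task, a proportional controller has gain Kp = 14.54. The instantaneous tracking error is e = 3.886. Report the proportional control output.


u_P = Kp * e = 14.54 * 3.886 = 56.5024

56.5024


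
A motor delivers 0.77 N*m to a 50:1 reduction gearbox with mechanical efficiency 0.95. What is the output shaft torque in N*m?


tau_out = tau_in * N * eta = 0.77 * 50 * 0.95 = 36.5750

36.5750 N*m


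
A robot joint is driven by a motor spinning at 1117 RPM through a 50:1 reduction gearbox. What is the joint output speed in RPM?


omega_joint = omega_motor / N = 1117 / 50 = 22.3400

22.3400 RPM


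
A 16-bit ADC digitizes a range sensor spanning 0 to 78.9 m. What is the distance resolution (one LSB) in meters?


res = range / 2^n = 78.9/2^16 = 78.9/65536 = 0.0012

0.0012 m


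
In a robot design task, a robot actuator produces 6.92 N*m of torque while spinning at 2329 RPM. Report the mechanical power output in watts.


omega = 2329 * 2*pi/60 = 243.892310 rad/s
P = tau * omega = 6.92 * 243.892310 = 1687.7348

1687.7348 W


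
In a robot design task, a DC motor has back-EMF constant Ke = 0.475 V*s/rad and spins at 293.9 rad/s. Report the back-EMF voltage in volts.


V_emf = Ke * omega = 0.475*293.9 = 139.6025

139.6025 V


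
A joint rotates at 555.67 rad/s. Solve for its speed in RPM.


RPM = 555.67 * 60/(2*pi) = 5306.2576

5306.2576 RPM


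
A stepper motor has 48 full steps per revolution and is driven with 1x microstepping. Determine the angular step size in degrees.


step = 360/(48*1) = 360/48 = 7.5000

7.5000 degrees


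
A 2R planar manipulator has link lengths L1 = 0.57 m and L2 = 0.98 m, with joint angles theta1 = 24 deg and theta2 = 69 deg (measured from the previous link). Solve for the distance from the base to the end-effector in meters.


x = L1*cos(th1) + L2*cos(th1+th2) = 0.469432
y = L1*sin(th1) + L2*sin(th1+th2) = 1.210497
d = sqrt(x^2 + y^2) = sqrt(0.220366 + 1.465303) = 1.2983

1.2983 m


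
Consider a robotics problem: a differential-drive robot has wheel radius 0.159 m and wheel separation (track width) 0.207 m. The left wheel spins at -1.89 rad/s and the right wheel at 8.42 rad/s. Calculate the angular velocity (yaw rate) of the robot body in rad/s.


omega = r*(wR - wL)/L = 0.159*(8.42 - (-1.89))/0.207 = 7.9193

7.9193 rad/s


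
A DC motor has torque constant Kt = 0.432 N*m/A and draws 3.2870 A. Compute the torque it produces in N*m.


tau = Kt * I = 0.432*3.2870 = 1.4200

1.4200 N*m


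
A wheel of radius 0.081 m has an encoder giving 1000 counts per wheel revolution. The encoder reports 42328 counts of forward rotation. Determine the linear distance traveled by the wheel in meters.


revs = 42328/1000 = 42.328000
d = revs * 2*pi*r = 42.328000 * 2*pi*0.081 = 21.5423

21.5423 m


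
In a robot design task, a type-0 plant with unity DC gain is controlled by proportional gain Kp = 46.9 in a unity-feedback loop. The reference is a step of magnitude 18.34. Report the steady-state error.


e_ss = R/(1 + Kp) = 18.34/(1 + 46.9) = 18.34/47.9000 = 0.3829

0.3829


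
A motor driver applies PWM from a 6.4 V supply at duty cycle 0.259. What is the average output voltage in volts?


V_avg = V_supply * D = 6.4*0.259 = 1.6576

1.6576 V


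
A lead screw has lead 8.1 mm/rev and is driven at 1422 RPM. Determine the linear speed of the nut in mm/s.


v = lead * (RPM/60) = 8.1*1422/60 = 191.9700

191.9700 mm/s


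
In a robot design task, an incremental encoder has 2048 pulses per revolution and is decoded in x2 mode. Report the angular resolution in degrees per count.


resolution = 360 / (PPR * 2) = 360 / 4096 = 0.0879

0.0879 degrees


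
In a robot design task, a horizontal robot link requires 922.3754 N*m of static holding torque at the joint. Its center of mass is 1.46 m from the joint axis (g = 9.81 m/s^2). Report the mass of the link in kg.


m = tau / (g*L) = 922.3754 / (9.81 * 1.46) = 64.4000

64.4000 kg


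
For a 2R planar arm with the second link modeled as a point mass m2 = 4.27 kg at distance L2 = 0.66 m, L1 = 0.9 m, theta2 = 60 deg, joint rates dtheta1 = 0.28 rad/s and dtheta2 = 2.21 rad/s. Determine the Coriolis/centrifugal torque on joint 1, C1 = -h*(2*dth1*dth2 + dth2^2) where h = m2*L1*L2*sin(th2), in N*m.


h = m2*L1*L2*sin(th2) = 4.27*0.9*0.66*sin(60 deg) = 2.196570
C1 = -h*(2*0.28*2.21 + 2.21^2) = -2.196570*6.1217 = -13.4467

-13.4467 N*m


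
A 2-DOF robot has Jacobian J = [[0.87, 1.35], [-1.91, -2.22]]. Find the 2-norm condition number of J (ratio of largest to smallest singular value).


JJ^T eigenvalues: trace(JJ^T) = 11.1559, det(JJ^T) = det(J)^2 = 0.41873841
s_max^2 = (11.1559 + sqrt(122.77915117))/2 = 11.11823770
s_min^2 = (11.1559 - sqrt(122.77915117))/2 = 0.03766230
kappa = s_max/s_min = sqrt(11.11823770/0.03766230) = 17.1816

17.1816


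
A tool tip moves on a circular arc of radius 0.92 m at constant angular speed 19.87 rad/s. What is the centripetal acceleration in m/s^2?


a_c = omega^2 * r = 19.87^2 * 0.92 = 363.2315

363.2315 m/s^2


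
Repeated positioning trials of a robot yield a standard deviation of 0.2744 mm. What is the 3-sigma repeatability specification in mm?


repeatability = 3*sigma = 3*0.2744 = 0.8232

0.8232 mm


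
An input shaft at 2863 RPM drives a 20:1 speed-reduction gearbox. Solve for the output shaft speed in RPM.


omega_out = omega_in / N = 2863 / 20 = 143.1500

143.1500 RPM


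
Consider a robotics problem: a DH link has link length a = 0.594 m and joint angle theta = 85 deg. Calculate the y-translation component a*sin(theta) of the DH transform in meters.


a*sin(theta) = 0.594*sin(85 deg) = 0.5917

0.5917 m


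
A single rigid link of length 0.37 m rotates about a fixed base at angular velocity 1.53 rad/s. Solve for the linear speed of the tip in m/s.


v = L*omega = 0.37 * 1.53 = 0.5661

0.5661 m/s


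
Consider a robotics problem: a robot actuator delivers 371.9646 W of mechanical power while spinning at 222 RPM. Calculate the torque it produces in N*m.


omega = 222 * 2*pi/60 = 23.247786 rad/s
tau = P / omega = 371.9646 / 23.247786 = 16.0000

16.0000 N*m


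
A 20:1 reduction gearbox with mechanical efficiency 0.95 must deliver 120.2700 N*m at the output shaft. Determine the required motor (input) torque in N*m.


tau_in = tau_out / (N * eta) = 120.2700 / (20 * 0.95) = 6.3300

6.3300 N*m


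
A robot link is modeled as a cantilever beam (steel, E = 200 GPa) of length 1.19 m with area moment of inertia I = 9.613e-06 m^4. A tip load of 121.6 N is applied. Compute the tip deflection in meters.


delta = F*L^3/(3*E*I) = 121.6*1.19^3/(3*2.000e+11*9.613e-06)
      = 204.9153344/5767800 = 3.5527e-05

3.5527e-05 m


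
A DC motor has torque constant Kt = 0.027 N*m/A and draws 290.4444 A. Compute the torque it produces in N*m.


tau = Kt * I = 0.027*290.4444 = 7.8420

7.8420 N*m


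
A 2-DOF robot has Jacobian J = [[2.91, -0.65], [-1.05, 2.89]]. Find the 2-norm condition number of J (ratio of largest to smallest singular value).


JJ^T eigenvalues: trace(JJ^T) = 18.3452, det(JJ^T) = det(J)^2 = 59.71271076
s_max^2 = (18.3452 + sqrt(97.69552000))/2 = 14.11465221
s_min^2 = (18.3452 - sqrt(97.69552000))/2 = 4.23054779
kappa = s_max/s_min = sqrt(14.11465221/4.23054779) = 1.8266

1.8266


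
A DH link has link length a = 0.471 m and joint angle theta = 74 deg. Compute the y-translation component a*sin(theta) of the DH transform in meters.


a*sin(theta) = 0.471*sin(74 deg) = 0.4528

0.4528 m


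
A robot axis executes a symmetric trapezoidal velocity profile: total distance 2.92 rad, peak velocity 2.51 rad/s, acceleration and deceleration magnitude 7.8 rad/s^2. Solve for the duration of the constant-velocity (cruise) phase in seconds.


t_acc = v/a = 0.321795 s, d_acc = v^2/(2a) = 0.403853 rad each
d_cruise = 2.92 - 2*0.403853 = 2.112294 rad
t_cruise = d_cruise/v = 2.112294/2.51 = 0.8416

0.8416 s


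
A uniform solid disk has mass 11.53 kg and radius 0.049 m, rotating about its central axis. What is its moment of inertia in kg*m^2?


I = (1/2)*m*R^2 = 0.5*11.53*0.049^2 = 0.0138

0.0138 kg*m^2


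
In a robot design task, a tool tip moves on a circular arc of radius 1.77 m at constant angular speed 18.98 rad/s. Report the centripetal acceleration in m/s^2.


a_c = omega^2 * r = 18.98^2 * 1.77 = 637.6255

637.6255 m/s^2


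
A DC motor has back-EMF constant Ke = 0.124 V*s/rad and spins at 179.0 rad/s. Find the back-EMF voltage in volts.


V_emf = Ke * omega = 0.124*179.0 = 22.1960

22.1960 V


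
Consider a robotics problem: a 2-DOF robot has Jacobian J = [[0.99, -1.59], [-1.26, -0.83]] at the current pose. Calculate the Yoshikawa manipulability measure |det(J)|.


det(J) = 0.99*-0.83 - (-1.59)*(-1.26) = -2.8251
|det(J)| = 2.8251

2.8251


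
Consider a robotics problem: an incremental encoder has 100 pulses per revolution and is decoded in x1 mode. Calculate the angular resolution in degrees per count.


resolution = 360 / (PPR * 1) = 360 / 100 = 3.6000

3.6000 degrees


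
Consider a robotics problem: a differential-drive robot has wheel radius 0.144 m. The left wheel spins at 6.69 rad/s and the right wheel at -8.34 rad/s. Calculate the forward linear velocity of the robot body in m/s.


v = r*(wR + wL)/2 = 0.144*(-8.34 + 6.69)/2 = -0.1188

-0.1188 m/s


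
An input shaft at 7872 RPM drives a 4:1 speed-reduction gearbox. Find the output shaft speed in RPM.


omega_out = omega_in / N = 7872 / 4 = 1968.0000

1968.0000 RPM


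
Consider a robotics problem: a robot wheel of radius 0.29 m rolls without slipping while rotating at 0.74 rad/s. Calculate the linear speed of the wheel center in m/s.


v = omega * r = 0.74 * 0.29 = 0.2146

0.2146 m/s


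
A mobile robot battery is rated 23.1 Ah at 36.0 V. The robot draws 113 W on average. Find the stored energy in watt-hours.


E = capacity * V = 23.1*36.0 = 831.6000

831.6000 Wh


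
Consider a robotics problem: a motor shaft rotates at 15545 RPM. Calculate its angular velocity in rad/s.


omega = 15545 * 2*pi/60 = 1627.8686

1627.8686 rad/s


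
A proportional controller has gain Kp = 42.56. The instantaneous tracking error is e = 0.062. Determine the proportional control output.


u_P = Kp * e = 42.56 * 0.062 = 2.6387

2.6387


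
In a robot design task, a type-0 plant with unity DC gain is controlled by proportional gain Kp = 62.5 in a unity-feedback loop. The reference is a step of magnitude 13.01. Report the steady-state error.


e_ss = R/(1 + Kp) = 13.01/(1 + 62.5) = 13.01/63.5000 = 0.2049

0.2049


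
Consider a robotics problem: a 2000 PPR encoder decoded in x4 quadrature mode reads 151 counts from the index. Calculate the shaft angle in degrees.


angle = counts * 360 / (PPR*4) = 151 * 360 / 8000 = 6.7950

6.7950 degrees


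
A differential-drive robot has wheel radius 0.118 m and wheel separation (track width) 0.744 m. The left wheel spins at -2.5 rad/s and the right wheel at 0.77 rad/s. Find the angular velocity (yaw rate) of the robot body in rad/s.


omega = r*(wR - wL)/L = 0.118*(0.77 - (-2.5))/0.744 = 0.5186

0.5186 rad/s


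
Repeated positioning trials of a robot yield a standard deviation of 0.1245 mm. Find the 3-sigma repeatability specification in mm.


repeatability = 3*sigma = 3*0.1245 = 0.3735

0.3735 mm


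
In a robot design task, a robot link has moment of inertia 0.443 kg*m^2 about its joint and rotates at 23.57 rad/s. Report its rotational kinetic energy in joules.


KE = (1/2)*I*omega^2 = 0.5*0.443*23.57^2 = 123.0532

123.0532 J


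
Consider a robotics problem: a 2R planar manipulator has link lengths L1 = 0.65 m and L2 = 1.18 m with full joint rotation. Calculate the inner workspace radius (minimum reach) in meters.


r_min = |L1 - L2| = |0.65 - 1.18| = 0.5300

0.5300 m


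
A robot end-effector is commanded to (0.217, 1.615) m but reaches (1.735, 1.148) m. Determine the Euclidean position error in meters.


dx = 1.735 - (0.217) = 1.5180, dy = 1.148 - (1.615) = -0.4670
err = sqrt(2.304324 + 0.218089) = 1.5882

1.5882 m


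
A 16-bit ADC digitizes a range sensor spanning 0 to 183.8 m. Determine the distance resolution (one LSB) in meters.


res = range / 2^n = 183.8/2^16 = 183.8/65536 = 0.0028

0.0028 m


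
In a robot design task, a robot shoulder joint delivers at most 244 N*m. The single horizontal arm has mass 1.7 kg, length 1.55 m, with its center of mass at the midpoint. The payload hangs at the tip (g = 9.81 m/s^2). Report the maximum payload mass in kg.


tau_arm = m_arm*g*(L/2) = 1.7*9.81*1.55/2 = 12.9247 N*m
tau_payload = tau_max - tau_arm = 244 - 12.9247 = 231.0753
m_payload = tau_payload / (g*L) = 231.0753 / (9.81*1.55) = 15.1968

15.1968 kg


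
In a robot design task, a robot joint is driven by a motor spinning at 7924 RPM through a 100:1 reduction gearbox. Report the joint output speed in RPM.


omega_joint = omega_motor / N = 7924 / 100 = 79.2400

79.2400 RPM


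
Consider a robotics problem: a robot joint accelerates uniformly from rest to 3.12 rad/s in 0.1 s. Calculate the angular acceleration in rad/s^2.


alpha = delta_omega / t = 3.12 / 0.1 = 31.2000

31.2000 rad/s^2


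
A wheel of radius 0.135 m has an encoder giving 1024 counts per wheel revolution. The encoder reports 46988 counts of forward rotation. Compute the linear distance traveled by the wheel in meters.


revs = 46988/1024 = 45.886719
d = revs * 2*pi*r = 45.886719 * 2*pi*0.135 = 38.9225

38.9225 m


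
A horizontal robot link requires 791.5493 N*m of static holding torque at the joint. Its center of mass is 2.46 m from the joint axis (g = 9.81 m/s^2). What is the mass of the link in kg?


m = tau / (g*L) = 791.5493 / (9.81 * 2.46) = 32.8000

32.8000 kg


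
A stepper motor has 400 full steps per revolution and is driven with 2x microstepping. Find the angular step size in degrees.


step = 360/(400*2) = 360/800 = 0.4500

0.4500 degrees


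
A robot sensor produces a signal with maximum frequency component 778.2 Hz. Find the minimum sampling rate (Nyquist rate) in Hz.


f_s,min = 2*f_max = 2*778.2 = 1556.4000

1556.4000 Hz


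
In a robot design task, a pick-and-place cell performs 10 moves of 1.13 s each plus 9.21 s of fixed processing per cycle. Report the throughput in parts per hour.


T_cycle = 10*1.13 + 9.21 = 20.5100 s
rate = 3600/T = 175.5241

175.5241 parts/hour


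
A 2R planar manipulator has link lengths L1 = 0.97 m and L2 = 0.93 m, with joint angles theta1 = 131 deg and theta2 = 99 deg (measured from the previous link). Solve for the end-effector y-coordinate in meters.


y = L1*sin(th1) + L2*sin(th1+th2) = 0.97*sin(131 deg) + 0.93*sin(230 deg) = 0.0196

0.0196 m


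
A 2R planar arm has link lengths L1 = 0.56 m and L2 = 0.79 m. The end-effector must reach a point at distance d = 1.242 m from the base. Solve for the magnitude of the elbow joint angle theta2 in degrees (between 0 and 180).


cos(th2) = (d^2 - L1^2 - L2^2)/(2*L1*L2) = (1.242^2 - 0.56^2 - 0.79^2)/(2*0.56*0.79) = 0.68361664
th2 = acos(0.68361664) = 46.8731 deg

46.8731 degrees


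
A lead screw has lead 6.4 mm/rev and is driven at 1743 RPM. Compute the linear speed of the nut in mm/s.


v = lead * (RPM/60) = 6.4*1743/60 = 185.9200

185.9200 mm/s


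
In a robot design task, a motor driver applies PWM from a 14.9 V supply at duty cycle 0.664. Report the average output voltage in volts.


V_avg = V_supply * D = 14.9*0.664 = 9.8936

9.8936 V


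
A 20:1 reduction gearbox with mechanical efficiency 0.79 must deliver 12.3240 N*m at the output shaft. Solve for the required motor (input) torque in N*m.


tau_in = tau_out / (N * eta) = 12.3240 / (20 * 0.79) = 0.7800

0.7800 N*m


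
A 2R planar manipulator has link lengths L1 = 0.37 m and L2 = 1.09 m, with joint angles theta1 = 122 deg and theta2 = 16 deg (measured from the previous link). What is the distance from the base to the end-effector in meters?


x = L1*cos(th1) + L2*cos(th1+th2) = -1.006098
y = L1*sin(th1) + L2*sin(th1+th2) = 1.043130
d = sqrt(x^2 + y^2) = sqrt(1.012233 + 1.088120) = 1.4493

1.4493 m


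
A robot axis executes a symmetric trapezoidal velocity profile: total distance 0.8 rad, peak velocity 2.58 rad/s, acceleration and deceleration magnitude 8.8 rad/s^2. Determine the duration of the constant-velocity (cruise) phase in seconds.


t_acc = v/a = 0.293182 s, d_acc = v^2/(2a) = 0.378205 rad each
d_cruise = 0.8 - 2*0.378205 = 0.043590 rad
t_cruise = d_cruise/v = 0.043590/2.58 = 0.0169

0.0169 s


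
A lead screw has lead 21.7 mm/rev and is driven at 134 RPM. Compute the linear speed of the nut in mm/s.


v = lead * (RPM/60) = 21.7*134/60 = 48.4633

48.4633 mm/s


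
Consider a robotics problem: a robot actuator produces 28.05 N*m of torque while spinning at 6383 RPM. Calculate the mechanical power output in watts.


omega = 6383 * 2*pi/60 = 668.426197 rad/s
P = tau * omega = 28.05 * 668.426197 = 18749.3548

18749.3548 W


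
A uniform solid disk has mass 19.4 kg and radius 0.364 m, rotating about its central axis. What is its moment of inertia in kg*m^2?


I = (1/2)*m*R^2 = 0.5*19.4*0.364^2 = 1.2852

1.2852 kg*m^2


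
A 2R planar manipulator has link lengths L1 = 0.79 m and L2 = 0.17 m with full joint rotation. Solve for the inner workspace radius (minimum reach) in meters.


r_min = |L1 - L2| = |0.79 - 0.17| = 0.6200

0.6200 m


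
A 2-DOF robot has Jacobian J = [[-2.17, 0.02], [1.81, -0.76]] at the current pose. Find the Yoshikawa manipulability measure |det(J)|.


det(J) = -2.17*-0.76 - (0.02)*(1.81) = 1.6130
|det(J)| = 1.6130

1.6130


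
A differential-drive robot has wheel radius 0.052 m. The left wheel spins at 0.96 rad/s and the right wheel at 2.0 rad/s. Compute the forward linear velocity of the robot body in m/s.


v = r*(wR + wL)/2 = 0.052*(2.0 + 0.96)/2 = 0.0770

0.0770 m/s


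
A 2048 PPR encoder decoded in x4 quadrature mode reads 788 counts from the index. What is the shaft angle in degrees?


angle = counts * 360 / (PPR*4) = 788 * 360 / 8192 = 34.6289

34.6289 degrees


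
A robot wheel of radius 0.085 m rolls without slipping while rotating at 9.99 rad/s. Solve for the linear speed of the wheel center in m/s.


v = omega * r = 9.99 * 0.085 = 0.8492

0.8492 m/s


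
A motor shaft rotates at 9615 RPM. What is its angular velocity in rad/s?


omega = 9615 * 2*pi/60 = 1006.8804

1006.8804 rad/s


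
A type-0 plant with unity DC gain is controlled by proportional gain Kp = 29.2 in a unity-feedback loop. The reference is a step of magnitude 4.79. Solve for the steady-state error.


e_ss = R/(1 + Kp) = 4.79/(1 + 29.2) = 4.79/30.2000 = 0.1586

0.1586


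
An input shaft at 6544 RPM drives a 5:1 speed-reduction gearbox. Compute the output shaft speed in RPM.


omega_out = omega_in / N = 6544 / 5 = 1308.8000

1308.8000 RPM


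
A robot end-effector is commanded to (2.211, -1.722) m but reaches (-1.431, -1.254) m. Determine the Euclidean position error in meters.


dx = -1.431 - (2.211) = -3.6420, dy = -1.254 - (-1.722) = 0.4680
err = sqrt(13.264164 + 0.219024) = 3.6719

3.6719 m


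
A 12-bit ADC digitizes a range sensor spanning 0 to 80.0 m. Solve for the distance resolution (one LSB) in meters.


res = range / 2^n = 80.0/2^12 = 80.0/4096 = 0.0195

0.0195 m


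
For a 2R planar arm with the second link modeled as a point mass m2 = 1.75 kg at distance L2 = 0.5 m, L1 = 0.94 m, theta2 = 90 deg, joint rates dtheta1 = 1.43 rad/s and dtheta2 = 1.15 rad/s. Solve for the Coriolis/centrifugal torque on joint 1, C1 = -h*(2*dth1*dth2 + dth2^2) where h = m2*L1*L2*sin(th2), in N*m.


h = m2*L1*L2*sin(th2) = 1.75*0.94*0.5*sin(90 deg) = 0.822500
C1 = -h*(2*1.43*1.15 + 1.15^2) = -0.822500*4.6115 = -3.7930

-3.7930 N*m


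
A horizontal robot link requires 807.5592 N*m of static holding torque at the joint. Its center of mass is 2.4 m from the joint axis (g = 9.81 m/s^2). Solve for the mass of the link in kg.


m = tau / (g*L) = 807.5592 / (9.81 * 2.4) = 34.3000

34.3000 kg


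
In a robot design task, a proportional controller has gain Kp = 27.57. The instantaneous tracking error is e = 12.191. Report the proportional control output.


u_P = Kp * e = 27.57 * 12.191 = 336.1059

336.1059


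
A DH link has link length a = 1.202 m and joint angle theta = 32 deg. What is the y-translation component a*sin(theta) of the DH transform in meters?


a*sin(theta) = 1.202*sin(32 deg) = 0.6370

0.6370 m


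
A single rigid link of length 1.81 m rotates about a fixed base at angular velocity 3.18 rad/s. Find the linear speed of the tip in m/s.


v = L*omega = 1.81 * 3.18 = 5.7558

5.7558 m/s


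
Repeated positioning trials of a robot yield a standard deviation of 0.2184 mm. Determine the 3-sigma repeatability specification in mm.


repeatability = 3*sigma = 3*0.2184 = 0.6552

0.6552 mm


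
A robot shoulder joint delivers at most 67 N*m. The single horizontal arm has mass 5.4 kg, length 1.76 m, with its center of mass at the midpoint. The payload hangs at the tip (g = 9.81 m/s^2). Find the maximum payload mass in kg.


tau_arm = m_arm*g*(L/2) = 5.4*9.81*1.76/2 = 46.6171 N*m
tau_payload = tau_max - tau_arm = 67 - 46.6171 = 20.3829
m_payload = tau_payload / (g*L) = 20.3829 / (9.81*1.76) = 1.1805

1.1805 kg


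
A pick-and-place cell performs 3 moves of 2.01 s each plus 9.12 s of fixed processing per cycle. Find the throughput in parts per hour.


T_cycle = 3*2.01 + 9.12 = 15.1500 s
rate = 3600/T = 237.6238

237.6238 parts/hour


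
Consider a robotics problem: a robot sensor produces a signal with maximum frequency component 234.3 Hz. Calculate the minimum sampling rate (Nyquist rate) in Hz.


f_s,min = 2*f_max = 2*234.3 = 468.6000

468.6000 Hz


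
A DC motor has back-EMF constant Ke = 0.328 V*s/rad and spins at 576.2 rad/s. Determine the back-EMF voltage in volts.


V_emf = Ke * omega = 0.328*576.2 = 188.9936

188.9936 V


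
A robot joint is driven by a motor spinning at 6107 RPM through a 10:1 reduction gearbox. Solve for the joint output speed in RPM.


omega_joint = omega_motor / N = 6107 / 10 = 610.7000

610.7000 RPM


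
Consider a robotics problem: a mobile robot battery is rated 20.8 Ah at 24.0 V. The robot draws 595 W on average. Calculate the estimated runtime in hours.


E = 20.8*24.0 = 499.2000 Wh
t = E/P = 499.2000/595 = 0.8390

0.8390 hours


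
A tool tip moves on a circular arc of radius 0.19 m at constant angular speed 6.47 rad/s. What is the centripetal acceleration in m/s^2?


a_c = omega^2 * r = 6.47^2 * 0.19 = 7.9536

7.9536 m/s^2


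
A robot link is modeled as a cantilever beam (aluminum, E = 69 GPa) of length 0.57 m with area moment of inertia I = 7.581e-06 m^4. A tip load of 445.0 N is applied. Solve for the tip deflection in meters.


delta = F*L^3/(3*E*I) = 445.0*0.57^3/(3*6.900e+10*7.581e-06)
      = 82.410885/1569267 = 5.2516e-05

5.2516e-05 m


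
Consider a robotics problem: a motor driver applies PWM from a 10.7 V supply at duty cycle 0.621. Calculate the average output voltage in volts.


V_avg = V_supply * D = 10.7*0.621 = 6.6447

6.6447 V


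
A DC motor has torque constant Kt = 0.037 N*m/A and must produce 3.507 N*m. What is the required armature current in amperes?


I = tau / Kt = 3.507/0.037 = 94.7838

94.7838 A


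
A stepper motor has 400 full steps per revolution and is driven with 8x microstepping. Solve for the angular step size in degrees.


step = 360/(400*8) = 360/3200 = 0.1125

0.1125 degrees


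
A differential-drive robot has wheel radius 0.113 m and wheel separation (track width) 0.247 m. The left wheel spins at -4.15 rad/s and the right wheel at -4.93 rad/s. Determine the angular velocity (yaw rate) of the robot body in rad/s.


omega = r*(wR - wL)/L = 0.113*(-4.93 - (-4.15))/0.247 = -0.3568

-0.3568 rad/s


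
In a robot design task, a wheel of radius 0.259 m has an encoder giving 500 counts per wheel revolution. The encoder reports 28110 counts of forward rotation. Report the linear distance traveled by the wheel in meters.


revs = 28110/500 = 56.220000
d = revs * 2*pi*r = 56.220000 * 2*pi*0.259 = 91.4893

91.4893 m


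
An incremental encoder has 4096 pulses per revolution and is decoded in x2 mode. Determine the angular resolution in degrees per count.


resolution = 360 / (PPR * 2) = 360 / 8192 = 0.0439

0.0439 degrees


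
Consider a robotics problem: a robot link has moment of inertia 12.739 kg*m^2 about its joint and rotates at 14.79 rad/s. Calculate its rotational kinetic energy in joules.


KE = (1/2)*I*omega^2 = 0.5*12.739*14.79^2 = 1393.2905

1393.2905 J


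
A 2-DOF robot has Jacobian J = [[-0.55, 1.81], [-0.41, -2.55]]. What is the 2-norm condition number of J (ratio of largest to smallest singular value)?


JJ^T eigenvalues: trace(JJ^T) = 10.2492, det(JJ^T) = det(J)^2 = 4.59930916
s_max^2 = (10.2492 + sqrt(86.64886400))/2 = 9.77886858
s_min^2 = (10.2492 - sqrt(86.64886400))/2 = 0.47033142
kappa = s_max/s_min = sqrt(9.77886858/0.47033142) = 4.5598

4.5598


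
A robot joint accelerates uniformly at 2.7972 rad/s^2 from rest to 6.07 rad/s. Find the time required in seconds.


t = delta_omega / alpha = 6.07 / 2.7972 = 2.1700

2.1700 s
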